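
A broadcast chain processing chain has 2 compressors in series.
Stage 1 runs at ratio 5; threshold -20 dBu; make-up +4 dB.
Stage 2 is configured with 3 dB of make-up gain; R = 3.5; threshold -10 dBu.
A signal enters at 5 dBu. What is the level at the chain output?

Stage 1: overshoot 25 dB → 25/5 = 5 dB → -15 dBu; +4 dB make-up → -11 dBu.
Stage 2: -11 dBu ≤ -10 dBu, so stage 2 doesn't engage; make-up brings it to -8 dBu.

-8 dBu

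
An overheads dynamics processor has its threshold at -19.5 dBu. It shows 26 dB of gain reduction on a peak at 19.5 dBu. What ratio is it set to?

3:1

Input overshoot = 19.5 − (-19.5) = 39 dB.
Output overshoot = 39 − 26 = 13 dB.
Ratio = input overshoot / output overshoot = 39 / 13 = 3.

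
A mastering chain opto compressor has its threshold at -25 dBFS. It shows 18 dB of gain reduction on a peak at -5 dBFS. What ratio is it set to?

Input overshoot = -5 − (-25) = 20 dB.
Output overshoot = 20 − 18 = 2 dB.
Ratio = input overshoot / output overshoot = 20 / 2 = 10.

10:1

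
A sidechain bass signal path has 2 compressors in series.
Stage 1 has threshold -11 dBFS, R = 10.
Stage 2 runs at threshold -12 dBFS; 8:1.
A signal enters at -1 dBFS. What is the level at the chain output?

-11.75 dBFS

Stage 1: -1 dBFS is 10 dB over -11 dBFS; at 10:1 that becomes 1 dB over, giving -10 dBFS.
Stage 2: -10 dBFS is 2 dB over -12 dBFS; at 8:1 that becomes 0.25 dB over, giving -11.75 dBFS.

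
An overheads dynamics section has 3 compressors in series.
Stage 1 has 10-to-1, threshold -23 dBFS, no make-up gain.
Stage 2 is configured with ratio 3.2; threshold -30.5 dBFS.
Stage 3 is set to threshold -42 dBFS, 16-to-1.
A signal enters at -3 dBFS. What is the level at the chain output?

-41.095703 dBFS

Stage 1: 20 dB above -23 dBFS, reduced 10:1 to 2 dB above → -21 dBFS.
Stage 2: -21 dBFS is 9.5 dB over -30.5 dBFS; at 3.2:1 that becomes 2.96875 dB over, giving -27.53125 dBFS.
Stage 3: -27.53125 dBFS is 14.46875 dB over -42 dBFS; at 16:1 that becomes 0.904297 dB over, giving -41.095703 dBFS.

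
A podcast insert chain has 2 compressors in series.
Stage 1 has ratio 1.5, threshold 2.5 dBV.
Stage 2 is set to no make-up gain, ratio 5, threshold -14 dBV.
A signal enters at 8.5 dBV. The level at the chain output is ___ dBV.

-9.9 dBV

Stage 1: 8.5 dBV is 6 dB over 2.5 dBV; at 1.5:1 that becomes 4 dB over, giving 6.5 dBV.
Stage 2: 20.5 dB above -14 dBV, reduced 5:1 to 4.1 dB above → -9.9 dBV.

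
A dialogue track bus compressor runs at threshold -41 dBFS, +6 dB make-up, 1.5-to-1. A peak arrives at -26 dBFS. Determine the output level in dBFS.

-25 dBFS

Overshoot: -26 − (-41) = 15 dB.
1.5:1 compression reduces that to 15/1.5 = 10 dB over.
That puts the output at -31 dBFS; make-up adds 6 dB, giving -25 dBFS.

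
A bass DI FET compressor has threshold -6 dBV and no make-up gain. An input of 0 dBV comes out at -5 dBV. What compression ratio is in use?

6:1

Input overshoot = 0 − (-6) = 6 dB; output overshoot = -5 − (-6) = 1 dB.
Ratio = 6 / 1 = 6.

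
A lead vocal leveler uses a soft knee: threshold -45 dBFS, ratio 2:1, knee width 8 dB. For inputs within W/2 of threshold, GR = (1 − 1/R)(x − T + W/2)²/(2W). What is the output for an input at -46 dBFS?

x − T + W/2 = -46 − (-45) + 4 = 3.
GR = (1 − 1/2) × 3² / 16 = 0.5 × 9 / 16 = 0.28125 dB.
Output = -46 − 0.28125 = -46.28125 dBFS.

-46.28125 dBFS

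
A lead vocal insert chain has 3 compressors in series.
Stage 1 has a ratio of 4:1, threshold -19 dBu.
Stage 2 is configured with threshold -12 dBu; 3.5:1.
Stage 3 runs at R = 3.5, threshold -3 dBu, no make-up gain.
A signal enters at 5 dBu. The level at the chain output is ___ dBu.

-13 dBu

Stage 1: 24 dB above -19 dBu, reduced 4:1 to 6 dB above → -13 dBu.
Stage 2: -13 dBu ≤ -12 dBu, so stage 2 doesn't engage; output -13 dBu.
Stage 3: below threshold (-13 ≤ -3); passes unchanged; output -13 dBu.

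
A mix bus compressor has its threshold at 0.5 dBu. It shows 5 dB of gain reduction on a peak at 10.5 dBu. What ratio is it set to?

Input overshoot = 10.5 − 0.5 = 10 dB.
Output overshoot = 10 − 5 = 5 dB.
Ratio = input overshoot / output overshoot = 10 / 5 = 2.

2:1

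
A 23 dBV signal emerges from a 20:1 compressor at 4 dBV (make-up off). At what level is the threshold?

Gain reduction = 23 − 4 = 19 dB; output overshoot = GR / (R − 1) = 19 / 19 = 1 dB.
Threshold = output − output overshoot = 4 − 1 = 3 dBV.

3 dBV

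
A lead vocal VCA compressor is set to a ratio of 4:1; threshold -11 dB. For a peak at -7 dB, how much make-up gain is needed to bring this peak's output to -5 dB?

5 dB

Without make-up, output = threshold + overshoot/4 = -11 + 1 = -10 dB.
Gap to target: 5 dB.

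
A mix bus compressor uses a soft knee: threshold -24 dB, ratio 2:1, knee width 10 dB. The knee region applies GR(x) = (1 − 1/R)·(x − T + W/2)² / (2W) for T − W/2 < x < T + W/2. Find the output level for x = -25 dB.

-25.4 dB

x − T + W/2 = -25 − (-24) + 5 = 4.
GR = (1 − 1/2) × 4² / 20 = 0.5 × 16 / 20 = 0.4 dB.
Output = -25 − 0.4 = -25.4 dB.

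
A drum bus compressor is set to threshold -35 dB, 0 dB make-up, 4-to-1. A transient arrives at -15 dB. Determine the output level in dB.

-30 dB

Overshoot: -15 − (-35) = 20 dB.
4:1 compression reduces that to 20/4 = 5 dB over.
Output = -35 + 5 = -30 dB.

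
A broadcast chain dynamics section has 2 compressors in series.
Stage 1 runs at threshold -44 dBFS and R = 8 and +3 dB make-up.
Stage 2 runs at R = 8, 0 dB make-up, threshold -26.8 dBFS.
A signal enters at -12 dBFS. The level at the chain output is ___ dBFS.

Stage 1: overshoot 32 dB → 32/8 = 4 dB → -40 dBFS; +3 dB make-up → -37 dBFS.
Stage 2: -37 dBFS is at or below the -26.8 dBFS threshold — no compression; output -37 dBFS.

-37 dBFS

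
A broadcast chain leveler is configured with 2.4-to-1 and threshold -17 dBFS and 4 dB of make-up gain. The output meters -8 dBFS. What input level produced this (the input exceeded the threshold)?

Before make-up, the level was -8 − 4 = -12 dBFS.
Post-compression overshoot = -12 − (-17) = 5 dB.
Before 2.4:1 compression the overshoot was 5 × 2.4 = 12 dB, so input = -17 + 12 = -5 dBFS.

-5 dBFS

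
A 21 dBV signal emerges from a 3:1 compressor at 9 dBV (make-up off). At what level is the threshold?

Gain reduction = 21 − 9 = 12 dB; output overshoot = GR / (R − 1) = 12 / 2 = 6 dB.
Threshold = output − output overshoot = 9 − 6 = 3 dBV.

3 dBV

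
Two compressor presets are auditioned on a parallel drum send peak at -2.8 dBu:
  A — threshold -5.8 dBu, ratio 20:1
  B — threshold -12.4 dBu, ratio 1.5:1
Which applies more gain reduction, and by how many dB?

A: GR = 3 − 3/20 = 2.85 dB.
B: GR = 9.6 − 9.6/1.5 = 3.2 dB.
B applies 0.35 dB more gain reduction.

B, by 0.35 dB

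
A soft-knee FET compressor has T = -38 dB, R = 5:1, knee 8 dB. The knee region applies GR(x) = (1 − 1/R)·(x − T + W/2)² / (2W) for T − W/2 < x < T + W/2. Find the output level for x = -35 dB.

x − T + W/2 = -35 − (-38) + 4 = 7.
GR = (1 − 1/5) × 7² / 16 = 0.8 × 49 / 16 = 2.45 dB.
Output = -35 − 2.45 = -37.45 dB.

-37.45 dB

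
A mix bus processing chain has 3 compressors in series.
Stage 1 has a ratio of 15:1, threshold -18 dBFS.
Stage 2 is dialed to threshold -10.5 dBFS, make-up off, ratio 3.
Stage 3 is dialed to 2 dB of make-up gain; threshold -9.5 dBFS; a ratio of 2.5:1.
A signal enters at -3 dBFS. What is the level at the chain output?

-15 dBFS

Stage 1: 15 dB above -18 dBFS, reduced 15:1 to 1 dB above → -17 dBFS.
Stage 2: -17 dBFS ≤ -10.5 dBFS, so stage 2 doesn't engage; output -17 dBFS.
Stage 3: -17 dBFS is at or below the -9.5 dBFS threshold — no compression; make-up brings it to -15 dBFS.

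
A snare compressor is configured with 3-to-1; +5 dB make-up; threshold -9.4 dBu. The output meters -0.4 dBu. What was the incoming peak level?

Remove make-up: -0.4 − 5 = -5.4 dBu.
That's 4 dB above the -9.4 dBu threshold.
Undo the ratio: input overshoot = 4 × 3 = 12 dB, giving input = 2.6 dBu.

2.6 dBu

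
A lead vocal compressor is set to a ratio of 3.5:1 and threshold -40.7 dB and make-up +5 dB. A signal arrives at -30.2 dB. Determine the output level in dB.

The input is 10.5 dB above the -40.7 dB threshold.
At 3.5:1 the overshoot is divided by 3.5, leaving 3 dB above threshold.
So the level is -40.7 + 3 = -37.7 dB; make-up adds 5 dB, giving -32.7 dB.

-32.7 dB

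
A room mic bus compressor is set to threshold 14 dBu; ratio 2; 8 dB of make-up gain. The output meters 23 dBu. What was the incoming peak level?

Before make-up, the level was 23 − 8 = 15 dBu.
Post-compression overshoot = 15 − 14 = 1 dB.
Input overshoot = R × output overshoot = 2 dB → input = 14 + 2 = 16 dBu.

16 dBu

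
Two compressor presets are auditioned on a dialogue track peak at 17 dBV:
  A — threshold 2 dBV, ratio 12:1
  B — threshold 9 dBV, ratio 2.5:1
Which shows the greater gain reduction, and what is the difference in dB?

A: GR = 15 − 15/12 = 13.75 dB.
B: GR = 8 − 8/2.5 = 4.8 dB.
A reduces 8.95 dB more.

A, by 8.95 dB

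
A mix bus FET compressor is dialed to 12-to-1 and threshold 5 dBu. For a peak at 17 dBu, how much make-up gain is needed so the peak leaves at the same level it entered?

11 dB

Without make-up, output = threshold + overshoot/12 = 5 + 1 = 6 dBu.
Gap to target: 11 dB.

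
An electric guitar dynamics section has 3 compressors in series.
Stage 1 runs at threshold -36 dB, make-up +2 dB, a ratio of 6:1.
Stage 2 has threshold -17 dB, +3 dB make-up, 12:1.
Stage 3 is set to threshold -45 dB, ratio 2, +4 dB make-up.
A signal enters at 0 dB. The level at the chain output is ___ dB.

Stage 1: 36 dB above -36 dB, reduced 6:1 to 6 dB above → -30 dB; +2 dB make-up → -28 dB.
Stage 2: below threshold (-28 ≤ -17); passes unchanged; make-up brings it to -25 dB.
Stage 3: 20 dB above -45 dB, reduced 2:1 to 10 dB above → -35 dB; +4 dB make-up → -31 dB.

-31 dB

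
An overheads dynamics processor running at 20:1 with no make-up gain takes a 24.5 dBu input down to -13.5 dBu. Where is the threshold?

-15.5 dBu

Gain reduction = 24.5 − (-13.5) = 38 dB; output overshoot = GR / (R − 1) = 38 / 19 = 2 dB.
Threshold = output − output overshoot = -13.5 − 2 = -15.5 dBu.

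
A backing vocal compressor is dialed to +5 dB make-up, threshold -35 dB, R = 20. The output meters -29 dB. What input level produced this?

Before make-up, the level was -29 − 5 = -34 dB.
The compressed level sits -34 − (-35) = 1 dB over threshold.
Before 20:1 compression the overshoot was 1 × 20 = 20 dB, so input = -35 + 20 = -15 dB.

-15 dB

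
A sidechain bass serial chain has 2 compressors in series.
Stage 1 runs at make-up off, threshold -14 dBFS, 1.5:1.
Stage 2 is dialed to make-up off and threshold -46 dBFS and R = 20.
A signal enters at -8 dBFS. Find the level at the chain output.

-44.2 dBFS

Stage 1: 6 dB above -14 dBFS, reduced 1.5:1 to 4 dB above → -10 dBFS.
Stage 2: overshoot 36 dB → 36/20 = 1.8 dB → -44.2 dBFS.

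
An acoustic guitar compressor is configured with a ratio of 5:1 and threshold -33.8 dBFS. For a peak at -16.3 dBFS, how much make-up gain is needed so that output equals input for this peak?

Overshoot 17.5 dB → 17.5/5 = 3.5 dB after compression, so the compressed level is -33.8 + 3.5 = -30.3 dBFS.
Make-up = target − compressed = -16.3 − (-30.3) = 14 dB.

14 dB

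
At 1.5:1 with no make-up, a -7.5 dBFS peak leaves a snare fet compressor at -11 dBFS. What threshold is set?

-18 dBFS

Let T be the threshold. Output overshoot = (input overshoot)/R, so -11 − T = (-7.5 − T)/1.5.
1.5·(-11 − T) = -7.5 − T → 0.5·T = -16.5 − (-7.5) = -9.
T = -9/0.5 = -18 dBFS.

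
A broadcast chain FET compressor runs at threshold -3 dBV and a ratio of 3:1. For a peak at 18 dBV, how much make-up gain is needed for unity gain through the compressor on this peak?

Overshoot 21 dB → 21/3 = 7 dB after compression, so the compressed level is -3 + 7 = 4 dBV.
Make-up = target − compressed = 18 − 4 = 14 dB.

14 dB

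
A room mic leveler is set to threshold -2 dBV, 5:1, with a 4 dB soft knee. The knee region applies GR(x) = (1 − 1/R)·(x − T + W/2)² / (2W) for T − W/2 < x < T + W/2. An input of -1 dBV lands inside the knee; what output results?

x − T + W/2 = -1 − (-2) + 2 = 3.
GR = (1 − 1/5) × 3² / 8 = 0.8 × 9 / 8 = 0.9 dB.
Output = -1 − 0.9 = -1.9 dBV.

-1.9 dBV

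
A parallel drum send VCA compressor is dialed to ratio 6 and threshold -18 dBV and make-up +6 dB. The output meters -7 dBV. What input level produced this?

12 dBV

Remove make-up: -7 − 6 = -13 dBV.
The compressed level sits -13 − (-18) = 5 dB over threshold.
Undo the ratio: input overshoot = 5 × 6 = 30 dB, giving input = 12 dBV.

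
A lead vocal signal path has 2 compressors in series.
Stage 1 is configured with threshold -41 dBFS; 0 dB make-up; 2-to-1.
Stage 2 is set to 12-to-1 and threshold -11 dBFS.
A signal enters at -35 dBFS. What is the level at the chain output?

Stage 1: 6 dB above -41 dBFS, reduced 2:1 to 3 dB above → -38 dBFS.
Stage 2: below threshold (-38 ≤ -11); passes unchanged; output -38 dBFS.

-38 dBFS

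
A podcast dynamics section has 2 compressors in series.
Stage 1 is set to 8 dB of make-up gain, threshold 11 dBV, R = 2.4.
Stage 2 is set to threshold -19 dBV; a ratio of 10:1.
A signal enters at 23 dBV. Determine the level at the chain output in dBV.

-14.7 dBV

Stage 1: 23 dBV is 12 dB over 11 dBV; at 2.4:1 that becomes 5 dB over, giving 16 dBV; +8 dB make-up → 24 dBV.
Stage 2: 43 dB above -19 dBV, reduced 10:1 to 4.3 dB above → -14.7 dBV.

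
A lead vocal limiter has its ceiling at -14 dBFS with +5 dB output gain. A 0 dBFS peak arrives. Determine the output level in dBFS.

A brickwall limiter is an ∞:1 compressor: any input above the ceiling is clamped to -14 dBFS.
Output gain then adds 5 dB: -14 + 5 = -9 dBFS.

-9 dBFS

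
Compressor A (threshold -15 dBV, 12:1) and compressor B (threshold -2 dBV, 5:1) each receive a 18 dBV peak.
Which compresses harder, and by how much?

A, by 14.25 dB

A: 33 dB over, compressed to 2.75 dB over, so 30.25 dB of GR.
B: 20 dB over, compressed to 4 dB over, so 16 dB of GR.
A applies 14.25 dB more gain reduction.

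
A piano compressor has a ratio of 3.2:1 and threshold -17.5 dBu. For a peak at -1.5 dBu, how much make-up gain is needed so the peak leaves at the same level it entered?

11 dB

Overshoot 16 dB → 16/3.2 = 5 dB after compression, so the compressed level is -17.5 + 5 = -12.5 dBu.
Make-up = target − compressed = -1.5 − (-12.5) = 11 dB.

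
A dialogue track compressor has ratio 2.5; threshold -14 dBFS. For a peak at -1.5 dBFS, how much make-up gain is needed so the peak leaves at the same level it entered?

7.5 dB

Without make-up, output = threshold + overshoot/2.5 = -14 + 5 = -9 dBFS.
Gap to target: 7.5 dB.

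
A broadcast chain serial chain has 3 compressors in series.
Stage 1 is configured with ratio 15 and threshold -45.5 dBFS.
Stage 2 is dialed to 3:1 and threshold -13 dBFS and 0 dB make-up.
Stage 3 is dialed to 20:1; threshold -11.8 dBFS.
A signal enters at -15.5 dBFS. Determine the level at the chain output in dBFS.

-43.5 dBFS

Stage 1: -15.5 dBFS is 30 dB over -45.5 dBFS; at 15:1 that becomes 2 dB over, giving -43.5 dBFS.
Stage 2: -43.5 dBFS is at or below the -13 dBFS threshold — no compression; output -43.5 dBFS.
Stage 3: -43.5 dBFS ≤ -11.8 dBFS, so stage 3 doesn't engage; output -43.5 dBFS.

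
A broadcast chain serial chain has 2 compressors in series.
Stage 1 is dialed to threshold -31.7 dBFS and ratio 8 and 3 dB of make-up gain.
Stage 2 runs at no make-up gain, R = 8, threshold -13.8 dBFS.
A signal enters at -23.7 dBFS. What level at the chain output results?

Stage 1: 8 dB above -31.7 dBFS, reduced 8:1 to 1 dB above → -30.7 dBFS; +3 dB make-up → -27.7 dBFS.
Stage 2: below threshold (-27.7 ≤ -13.8); passes unchanged; output -27.7 dBFS.

-27.7 dBFS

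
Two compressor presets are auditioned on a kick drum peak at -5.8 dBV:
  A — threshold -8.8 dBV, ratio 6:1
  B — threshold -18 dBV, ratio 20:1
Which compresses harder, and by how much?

B, by 9.09 dB

A: overshoot 3 dB → output overshoot 0.5 dB → GR 2.5 dB.
B: overshoot 12.2 dB → output overshoot 0.61 dB → GR 11.59 dB.
B reduces 9.09 dB more.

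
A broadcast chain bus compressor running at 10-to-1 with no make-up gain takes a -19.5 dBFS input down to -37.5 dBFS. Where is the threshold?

-39.5 dBFS

Input is 20 dB above T (since output overshoot × R = input overshoot: (-37.5 − T)·10 = -19.5 − T gives T = -39.5 dBFS).
Check: -39.5 + (-19.5 − (-39.5))/10 = -39.5 + 2 = -37.5 dBFS. ✓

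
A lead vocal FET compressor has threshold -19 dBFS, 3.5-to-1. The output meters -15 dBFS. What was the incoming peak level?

-5 dBFS

That's 4 dB above the -19 dBFS threshold.
Input overshoot = R × output overshoot = 14 dB → input = -19 + 14 = -5 dBFS.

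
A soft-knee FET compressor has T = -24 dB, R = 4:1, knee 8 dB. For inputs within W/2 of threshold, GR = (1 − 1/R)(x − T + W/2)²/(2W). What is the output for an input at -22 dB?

x − T + W/2 = -22 − (-24) + 4 = 6.
GR = (1 − 1/4) × 6² / 16 = 0.75 × 36 / 16 = 1.6875 dB.
Output = -22 − 1.6875 = -23.6875 dB.

-23.6875 dB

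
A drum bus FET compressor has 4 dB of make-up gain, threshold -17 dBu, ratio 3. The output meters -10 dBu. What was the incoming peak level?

-8 dBu

Before make-up, the level was -10 − 4 = -14 dBu.
Post-compression overshoot = -14 − (-17) = 3 dB.
Undo the ratio: input overshoot = 3 × 3 = 9 dB, giving input = -8 dBu.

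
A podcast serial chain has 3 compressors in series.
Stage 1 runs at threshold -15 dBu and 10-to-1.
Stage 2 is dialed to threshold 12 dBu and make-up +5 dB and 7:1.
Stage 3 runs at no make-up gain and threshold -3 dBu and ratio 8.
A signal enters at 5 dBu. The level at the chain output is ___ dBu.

-8 dBu

Stage 1: overshoot 20 dB → 20/10 = 2 dB → -13 dBu.
Stage 2: -13 dBu ≤ 12 dBu, so stage 2 doesn't engage; make-up brings it to -8 dBu.
Stage 3: below threshold (-8 ≤ -3); passes unchanged; output -8 dBu.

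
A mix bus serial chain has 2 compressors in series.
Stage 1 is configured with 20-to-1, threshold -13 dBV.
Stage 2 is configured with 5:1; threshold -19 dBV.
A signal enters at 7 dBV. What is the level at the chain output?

Stage 1: 20 dB above -13 dBV, reduced 20:1 to 1 dB above → -12 dBV.
Stage 2: 7 dB above -19 dBV, reduced 5:1 to 1.4 dB above → -17.6 dBV.

-17.6 dBV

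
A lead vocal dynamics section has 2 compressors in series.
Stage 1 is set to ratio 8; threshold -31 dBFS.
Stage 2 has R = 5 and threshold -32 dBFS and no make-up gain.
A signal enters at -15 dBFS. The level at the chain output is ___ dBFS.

Stage 1: -15 dBFS is 16 dB over -31 dBFS; at 8:1 that becomes 2 dB over, giving -29 dBFS.
Stage 2: -29 dBFS is 3 dB over -32 dBFS; at 5:1 that becomes 0.6 dB over, giving -31.4 dBFS.

-31.4 dBFS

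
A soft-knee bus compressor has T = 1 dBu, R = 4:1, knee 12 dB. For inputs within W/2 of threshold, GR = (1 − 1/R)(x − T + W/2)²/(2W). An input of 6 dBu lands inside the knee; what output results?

x − T + W/2 = 6 − 1 + 6 = 11.
GR = (1 − 1/4) × 11² / 24 = 0.75 × 121 / 24 = 3.78125 dB.
Output = 6 − 3.78125 = 2.21875 dBu.

2.21875 dBu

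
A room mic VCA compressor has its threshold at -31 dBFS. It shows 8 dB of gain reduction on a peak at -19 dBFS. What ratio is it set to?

3:1

Input overshoot = -19 − (-31) = 12 dB.
Output overshoot = 12 − 8 = 4 dB.
Ratio = input overshoot / output overshoot = 12 / 4 = 3.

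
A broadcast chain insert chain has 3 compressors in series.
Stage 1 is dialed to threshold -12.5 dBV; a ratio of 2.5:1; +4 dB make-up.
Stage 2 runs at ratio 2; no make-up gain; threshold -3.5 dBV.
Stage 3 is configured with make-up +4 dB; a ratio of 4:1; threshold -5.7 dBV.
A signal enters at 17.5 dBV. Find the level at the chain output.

Stage 1: 30 dB above -12.5 dBV, reduced 2.5:1 to 12 dB above → -0.5 dBV; +4 dB make-up → 3.5 dBV.
Stage 2: 3.5 dBV is 7 dB over -3.5 dBV; at 2:1 that becomes 3.5 dB over, giving 0 dBV.
Stage 3: 5.7 dB above -5.7 dBV, reduced 4:1 to 1.425 dB above → -4.275 dBV; +4 dB make-up → -0.275 dBV.

-0.275 dBV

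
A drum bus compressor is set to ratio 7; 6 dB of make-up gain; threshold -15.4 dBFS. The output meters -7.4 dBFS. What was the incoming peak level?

-1.4 dBFS

Remove make-up: -7.4 − 6 = -13.4 dBFS.
That's 2 dB above the -15.4 dBFS threshold.
Undo the ratio: input overshoot = 2 × 7 = 14 dB, giving input = -1.4 dBFS.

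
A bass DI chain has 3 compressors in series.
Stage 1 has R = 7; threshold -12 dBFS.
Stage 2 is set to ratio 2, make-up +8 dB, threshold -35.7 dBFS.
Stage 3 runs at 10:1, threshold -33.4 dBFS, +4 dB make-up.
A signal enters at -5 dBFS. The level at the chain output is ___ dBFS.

Stage 1: overshoot 7 dB → 7/7 = 1 dB → -11 dBFS.
Stage 2: 24.7 dB above -35.7 dBFS, reduced 2:1 to 12.35 dB above → -23.35 dBFS; +8 dB make-up → -15.35 dBFS.
Stage 3: -15.35 dBFS is 18.05 dB over -33.4 dBFS; at 10:1 that becomes 1.805 dB over, giving -31.595 dBFS; +4 dB make-up → -27.595 dBFS.

-27.595 dBFS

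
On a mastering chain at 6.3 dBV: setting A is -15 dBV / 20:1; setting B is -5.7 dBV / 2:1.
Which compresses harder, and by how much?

A: GR = 21.3 − 21.3/20 = 20.235 dB.
B: GR = 12 − 12/2 = 6 dB.
A applies 14.235 dB more gain reduction.

A, by 14.235 dB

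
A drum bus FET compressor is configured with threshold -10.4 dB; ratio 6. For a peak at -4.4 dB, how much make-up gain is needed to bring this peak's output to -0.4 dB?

Without make-up, output = threshold + overshoot/6 = -10.4 + 1 = -9.4 dB.
Gap to target: 9 dB.

9 dB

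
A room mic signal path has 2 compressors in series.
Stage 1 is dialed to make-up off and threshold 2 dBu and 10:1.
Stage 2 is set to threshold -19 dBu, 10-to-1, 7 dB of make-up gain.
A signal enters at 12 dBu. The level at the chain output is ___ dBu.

-9.8 dBu

Stage 1: 10 dB above 2 dBu, reduced 10:1 to 1 dB above → 3 dBu.
Stage 2: overshoot 22 dB → 22/10 = 2.2 dB → -16.8 dBu; +7 dB make-up → -9.8 dBu.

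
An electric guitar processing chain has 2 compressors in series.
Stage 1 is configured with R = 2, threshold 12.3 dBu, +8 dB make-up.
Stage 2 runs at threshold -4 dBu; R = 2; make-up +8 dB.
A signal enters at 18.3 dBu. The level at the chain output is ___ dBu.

17.65 dBu

Stage 1: 6 dB above 12.3 dBu, reduced 2:1 to 3 dB above → 15.3 dBu; +8 dB make-up → 23.3 dBu.
Stage 2: 23.3 dBu is 27.3 dB over -4 dBu; at 2:1 that becomes 13.65 dB over, giving 9.65 dBu; +8 dB make-up → 17.65 dBu.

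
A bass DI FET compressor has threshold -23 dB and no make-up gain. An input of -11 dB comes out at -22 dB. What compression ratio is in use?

12:1

Input overshoot = -11 − (-23) = 12 dB; output overshoot = -22 − (-23) = 1 dB.
Ratio = 12 / 1 = 12.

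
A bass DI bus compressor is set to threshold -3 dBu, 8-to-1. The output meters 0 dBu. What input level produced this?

That's 3 dB above the -3 dBu threshold.
Before 8:1 compression the overshoot was 3 × 8 = 24 dB, so input = -3 + 24 = 21 dBu.

21 dBu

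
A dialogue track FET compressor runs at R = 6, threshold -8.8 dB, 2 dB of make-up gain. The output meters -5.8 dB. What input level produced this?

-2.8 dB

Remove make-up: -5.8 − 2 = -7.8 dB.
Post-compression overshoot = -7.8 − (-8.8) = 1 dB.
Undo the ratio: input overshoot = 1 × 6 = 6 dB, giving input = -2.8 dB.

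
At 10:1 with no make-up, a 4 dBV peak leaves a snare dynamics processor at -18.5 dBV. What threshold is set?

Let T be the threshold. Output overshoot = (input overshoot)/R, so -18.5 − T = (4 − T)/10.
10·(-18.5 − T) = 4 − T → 9·T = -185 − 4 = -189.
T = -189/9 = -21 dBV.

-21 dBV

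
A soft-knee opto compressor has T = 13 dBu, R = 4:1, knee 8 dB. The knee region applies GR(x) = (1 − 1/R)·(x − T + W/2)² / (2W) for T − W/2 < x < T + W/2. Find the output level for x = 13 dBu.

12.25 dBu

x − T + W/2 = 13 − 13 + 4 = 4.
GR = (1 − 1/4) × 4² / 16 = 0.75 × 16 / 16 = 0.75 dB.
Output = 13 − 0.75 = 12.25 dBu.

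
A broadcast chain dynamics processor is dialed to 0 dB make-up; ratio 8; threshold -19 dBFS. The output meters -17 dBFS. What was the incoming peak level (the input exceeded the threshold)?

Post-compression overshoot = -17 − (-19) = 2 dB.
Undo the ratio: input overshoot = 2 × 8 = 16 dB, giving input = -3 dBFS.

-3 dBFS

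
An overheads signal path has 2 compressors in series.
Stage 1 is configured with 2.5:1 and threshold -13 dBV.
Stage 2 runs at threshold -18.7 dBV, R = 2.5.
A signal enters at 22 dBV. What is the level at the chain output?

Stage 1: 35 dB above -13 dBV, reduced 2.5:1 to 14 dB above → 1 dBV.
Stage 2: 19.7 dB above -18.7 dBV, reduced 2.5:1 to 7.88 dB above → -10.82 dBV.

-10.82 dBV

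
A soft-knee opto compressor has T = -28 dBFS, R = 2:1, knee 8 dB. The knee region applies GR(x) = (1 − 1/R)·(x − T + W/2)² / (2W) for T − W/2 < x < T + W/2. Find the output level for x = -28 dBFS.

-28.5 dBFS

x − T + W/2 = -28 − (-28) + 4 = 4.
GR = (1 − 1/2) × 4² / 16 = 0.5 × 16 / 16 = 0.5 dB.
Output = -28 − 0.5 = -28.5 dBFS.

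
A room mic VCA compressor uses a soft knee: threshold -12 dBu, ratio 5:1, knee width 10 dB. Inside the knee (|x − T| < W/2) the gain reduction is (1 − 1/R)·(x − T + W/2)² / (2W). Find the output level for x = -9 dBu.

x − T + W/2 = -9 − (-12) + 5 = 8.
GR = (1 − 1/5) × 8² / 20 = 0.8 × 64 / 20 = 2.56 dB.
Output = -9 − 2.56 = -11.56 dBu.

-11.56 dBu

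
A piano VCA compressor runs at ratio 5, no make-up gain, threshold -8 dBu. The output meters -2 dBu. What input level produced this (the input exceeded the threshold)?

22 dBu

The compressed level sits -2 − (-8) = 6 dB over threshold.
Undo the ratio: input overshoot = 6 × 5 = 30 dB, giving input = 22 dBu.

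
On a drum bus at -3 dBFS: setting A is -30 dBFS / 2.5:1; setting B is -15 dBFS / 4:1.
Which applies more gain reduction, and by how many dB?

A, by 7.2 dB

A: overshoot 27 dB → output overshoot 10.8 dB → GR 16.2 dB.
B: overshoot 12 dB → output overshoot 3 dB → GR 9 dB.
A applies 7.2 dB more gain reduction.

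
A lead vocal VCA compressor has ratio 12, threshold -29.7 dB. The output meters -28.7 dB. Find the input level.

-17.7 dB

That's 1 dB above the -29.7 dB threshold.
Before 12:1 compression the overshoot was 1 × 12 = 12 dB, so input = -29.7 + 12 = -17.7 dB.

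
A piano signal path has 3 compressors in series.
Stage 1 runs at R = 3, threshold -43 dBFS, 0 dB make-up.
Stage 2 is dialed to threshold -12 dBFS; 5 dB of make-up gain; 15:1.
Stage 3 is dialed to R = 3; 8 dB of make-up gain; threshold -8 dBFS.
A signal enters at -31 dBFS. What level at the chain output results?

-26 dBFS

Stage 1: 12 dB above -43 dBFS, reduced 3:1 to 4 dB above → -39 dBFS.
Stage 2: -39 dBFS is at or below the -12 dBFS threshold — no compression; make-up brings it to -34 dBFS.
Stage 3: below threshold (-34 ≤ -8); passes unchanged; make-up brings it to -26 dBFS.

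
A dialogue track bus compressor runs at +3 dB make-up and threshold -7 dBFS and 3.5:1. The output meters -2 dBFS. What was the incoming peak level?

Stripping the +3 dB make-up gives -5 dBFS at the gain stage.
That's 2 dB above the -7 dBFS threshold.
Before 3.5:1 compression the overshoot was 2 × 3.5 = 7 dB, so input = -7 + 7 = 0 dBFS.

0 dBFS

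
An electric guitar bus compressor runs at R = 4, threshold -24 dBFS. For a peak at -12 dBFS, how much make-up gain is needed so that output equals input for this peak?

The peak compresses to -24 + 12/4 = -21 dBFS.
To reach -12 dBFS requires -12 − (-21) = 9 dB of make-up.

9 dB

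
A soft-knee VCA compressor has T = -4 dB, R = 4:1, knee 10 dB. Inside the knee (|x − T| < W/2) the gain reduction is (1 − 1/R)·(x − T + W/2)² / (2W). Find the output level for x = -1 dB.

-3.4 dB

x − T + W/2 = -1 − (-4) + 5 = 8.
GR = (1 − 1/4) × 8² / 20 = 0.75 × 64 / 20 = 2.4 dB.
Output = -1 − 2.4 = -3.4 dB.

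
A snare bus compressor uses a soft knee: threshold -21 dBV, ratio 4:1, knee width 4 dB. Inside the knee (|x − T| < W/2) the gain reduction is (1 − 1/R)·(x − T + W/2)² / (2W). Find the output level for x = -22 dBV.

x − T + W/2 = -22 − (-21) + 2 = 1.
GR = (1 − 1/4) × 1² / 8 = 0.75 × 1 / 8 = 0.09375 dB.
Output = -22 − 0.09375 = -22.09375 dBV.

-22.09375 dBV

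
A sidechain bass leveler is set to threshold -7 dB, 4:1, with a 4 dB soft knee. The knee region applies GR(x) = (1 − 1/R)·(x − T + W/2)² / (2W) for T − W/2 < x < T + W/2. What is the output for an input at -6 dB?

x − T + W/2 = -6 − (-7) + 2 = 3.
GR = (1 − 1/4) × 3² / 8 = 0.75 × 9 / 8 = 0.84375 dB.
Output = -6 − 0.84375 = -6.84375 dB.

-6.84375 dB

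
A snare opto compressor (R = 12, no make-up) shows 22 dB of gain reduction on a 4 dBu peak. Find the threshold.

Gain reduction = 4 − (-18) = 22 dB; output overshoot = GR / (R − 1) = 22 / 11 = 2 dB.
Threshold = output − output overshoot = -18 − 2 = -20 dBu.

-20 dBu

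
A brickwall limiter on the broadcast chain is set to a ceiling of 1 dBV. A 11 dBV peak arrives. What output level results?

1 dBV

The limiter clamps the peak to its 1 dBV ceiling.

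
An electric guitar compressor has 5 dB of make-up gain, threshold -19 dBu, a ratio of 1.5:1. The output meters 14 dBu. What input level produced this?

Remove make-up: 14 − 5 = 9 dBu.
Post-compression overshoot = 9 − (-19) = 28 dB.
Before 1.5:1 compression the overshoot was 28 × 1.5 = 42 dB, so input = -19 + 42 = 23 dBu.

23 dBu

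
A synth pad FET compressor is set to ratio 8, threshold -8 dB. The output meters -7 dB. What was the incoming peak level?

0 dB

Post-compression overshoot = -7 − (-8) = 1 dB.
Before 8:1 compression the overshoot was 1 × 8 = 8 dB, so input = -8 + 8 = 0 dB.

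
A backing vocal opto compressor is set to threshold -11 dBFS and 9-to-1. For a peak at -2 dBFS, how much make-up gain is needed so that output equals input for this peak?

8 dB

The peak compresses to -11 + 9/9 = -10 dBFS.
To reach -2 dBFS requires -2 − (-10) = 8 dB of make-up.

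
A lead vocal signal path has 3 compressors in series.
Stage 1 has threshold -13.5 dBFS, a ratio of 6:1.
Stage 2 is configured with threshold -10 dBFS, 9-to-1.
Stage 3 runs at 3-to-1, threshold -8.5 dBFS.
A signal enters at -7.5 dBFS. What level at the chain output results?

Stage 1: 6 dB above -13.5 dBFS, reduced 6:1 to 1 dB above → -12.5 dBFS.
Stage 2: below threshold (-12.5 ≤ -10); passes unchanged; output -12.5 dBFS.
Stage 3: -12.5 dBFS ≤ -8.5 dBFS, so stage 3 doesn't engage; output -12.5 dBFS.

-12.5 dBFS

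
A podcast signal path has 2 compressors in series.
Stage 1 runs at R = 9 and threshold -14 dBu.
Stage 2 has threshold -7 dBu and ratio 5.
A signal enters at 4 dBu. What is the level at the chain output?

-12 dBu

Stage 1: 4 dBu is 18 dB over -14 dBu; at 9:1 that becomes 2 dB over, giving -12 dBu.
Stage 2: below threshold (-12 ≤ -7); passes unchanged; output -12 dBu.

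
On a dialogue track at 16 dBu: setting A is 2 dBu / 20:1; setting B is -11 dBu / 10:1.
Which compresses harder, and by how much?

B, by 11 dB

A: overshoot 14 dB → output overshoot 0.7 dB → GR 13.3 dB.
B: overshoot 27 dB → output overshoot 2.7 dB → GR 24.3 dB.
B reduces 11 dB more.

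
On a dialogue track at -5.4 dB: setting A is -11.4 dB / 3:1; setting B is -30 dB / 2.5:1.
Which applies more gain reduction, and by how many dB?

B, by 10.76 dB

A: GR = 6 − 6/3 = 4 dB.
B: GR = 24.6 − 24.6/2.5 = 14.76 dB.
Difference: 10.76 dB in favour of B.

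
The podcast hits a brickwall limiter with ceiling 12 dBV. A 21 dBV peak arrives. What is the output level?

12 dBV

A brickwall limiter is an ∞:1 compressor: any input above the ceiling is clamped to 12 dBV.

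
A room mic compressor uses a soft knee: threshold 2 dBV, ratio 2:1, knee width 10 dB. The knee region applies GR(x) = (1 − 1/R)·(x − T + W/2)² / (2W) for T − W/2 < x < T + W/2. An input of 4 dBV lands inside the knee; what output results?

x − T + W/2 = 4 − 2 + 5 = 7.
GR = (1 − 1/2) × 7² / 20 = 0.5 × 49 / 20 = 1.225 dB.
Output = 4 − 1.225 = 2.775 dBV.

2.775 dBV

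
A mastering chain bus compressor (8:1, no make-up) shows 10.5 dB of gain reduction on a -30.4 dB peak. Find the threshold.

-42.4 dB

Input is 12 dB above T (since output overshoot × R = input overshoot: (-40.9 − T)·8 = -30.4 − T gives T = -42.4 dB).
Check: -42.4 + (-30.4 − (-42.4))/8 = -42.4 + 1.5 = -40.9 dB. ✓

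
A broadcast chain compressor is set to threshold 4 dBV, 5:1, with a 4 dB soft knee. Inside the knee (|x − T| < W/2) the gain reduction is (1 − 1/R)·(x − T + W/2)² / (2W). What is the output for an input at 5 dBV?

x − T + W/2 = 5 − 4 + 2 = 3.
GR = (1 − 1/5) × 3² / 8 = 0.8 × 9 / 8 = 0.9 dB.
Output = 5 − 0.9 = 4.1 dBV.

4.1 dBV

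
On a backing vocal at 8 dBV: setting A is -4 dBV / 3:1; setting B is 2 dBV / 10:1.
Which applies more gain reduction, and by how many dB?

A, by 2.6 dB

A: overshoot 12 dB → output overshoot 4 dB → GR 8 dB.
B: overshoot 6 dB → output overshoot 0.6 dB → GR 5.4 dB.
A applies 2.6 dB more gain reduction.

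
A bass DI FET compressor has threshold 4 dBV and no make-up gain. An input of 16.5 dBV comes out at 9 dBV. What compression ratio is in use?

Input overshoot = 16.5 − 4 = 12.5 dB; output overshoot = 9 − 4 = 5 dB.
Ratio = 12.5 / 5 = 2.5.

2.5:1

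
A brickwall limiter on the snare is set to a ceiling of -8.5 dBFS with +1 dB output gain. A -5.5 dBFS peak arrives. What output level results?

At ∞:1, everything above -8.5 dBFS is held at the ceiling.
Output gain then adds 1 dB: -8.5 + 1 = -7.5 dBFS.

-7.5 dBFS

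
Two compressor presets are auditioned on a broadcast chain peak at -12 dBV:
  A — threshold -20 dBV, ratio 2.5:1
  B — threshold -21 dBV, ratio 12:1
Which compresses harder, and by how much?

A: GR = 8 − 8/2.5 = 4.8 dB.
B: GR = 9 − 9/12 = 8.25 dB.
B reduces 3.45 dB more.

B, by 3.45 dB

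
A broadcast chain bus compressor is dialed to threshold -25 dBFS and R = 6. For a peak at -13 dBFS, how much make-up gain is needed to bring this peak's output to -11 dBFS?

12 dB

Without make-up, output = threshold + overshoot/6 = -25 + 2 = -23 dBFS.
Gap to target: 12 dB.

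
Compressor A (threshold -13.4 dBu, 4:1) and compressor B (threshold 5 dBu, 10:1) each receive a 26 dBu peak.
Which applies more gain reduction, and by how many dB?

A, by 10.65 dB

A: overshoot 39.4 dB → output overshoot 9.85 dB → GR 29.55 dB.
B: overshoot 21 dB → output overshoot 2.1 dB → GR 18.9 dB.
Difference: 10.65 dB in favour of A.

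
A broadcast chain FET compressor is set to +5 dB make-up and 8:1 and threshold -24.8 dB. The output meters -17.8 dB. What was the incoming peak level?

-8.8 dB

Before make-up, the level was -17.8 − 5 = -22.8 dB.
That's 2 dB above the -24.8 dB threshold.
Undo the ratio: input overshoot = 2 × 8 = 16 dB, giving input = -8.8 dB.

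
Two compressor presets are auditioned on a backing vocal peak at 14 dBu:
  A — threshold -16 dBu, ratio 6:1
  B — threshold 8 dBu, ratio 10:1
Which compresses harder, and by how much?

A, by 19.6 dB

A: overshoot 30 dB → output overshoot 5 dB → GR 25 dB.
B: overshoot 6 dB → output overshoot 0.6 dB → GR 5.4 dB.
Difference: 19.6 dB in favour of A.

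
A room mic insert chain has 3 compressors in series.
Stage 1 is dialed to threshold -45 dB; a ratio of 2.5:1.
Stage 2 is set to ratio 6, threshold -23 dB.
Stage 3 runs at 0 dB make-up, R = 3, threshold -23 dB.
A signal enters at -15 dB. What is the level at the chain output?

-33 dB

Stage 1: overshoot 30 dB → 30/2.5 = 12 dB → -33 dB.
Stage 2: -33 dB ≤ -23 dB, so stage 2 doesn't engage; output -33 dB.
Stage 3: below threshold (-33 ≤ -23); passes unchanged; output -33 dB.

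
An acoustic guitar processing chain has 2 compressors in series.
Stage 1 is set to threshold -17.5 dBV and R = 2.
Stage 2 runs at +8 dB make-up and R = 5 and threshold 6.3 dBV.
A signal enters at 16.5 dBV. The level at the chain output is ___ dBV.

7.5 dBV

Stage 1: 16.5 dBV is 34 dB over -17.5 dBV; at 2:1 that becomes 17 dB over, giving -0.5 dBV.
Stage 2: below threshold (-0.5 ≤ 6.3); passes unchanged; make-up brings it to 7.5 dBV.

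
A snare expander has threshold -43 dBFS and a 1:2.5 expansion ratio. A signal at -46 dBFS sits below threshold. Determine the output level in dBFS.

Below threshold, a 1:2.5 expander applies gain = (2.5−1)×(T − x) of attenuation.
(2.5−1) × 3 = 4.5 dB, so output = -46 − 4.5 = -50.5 dBFS.

-50.5 dBFS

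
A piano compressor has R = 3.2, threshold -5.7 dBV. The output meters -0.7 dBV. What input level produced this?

10.3 dBV

Post-compression overshoot = -0.7 − (-5.7) = 5 dB.
Before 3.2:1 compression the overshoot was 5 × 3.2 = 16 dB, so input = -5.7 + 16 = 10.3 dBV.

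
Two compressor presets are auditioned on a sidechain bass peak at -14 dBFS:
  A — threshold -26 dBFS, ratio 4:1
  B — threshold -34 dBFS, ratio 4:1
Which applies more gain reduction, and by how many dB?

A: GR = 12 − 12/4 = 9 dB.
B: GR = 20 − 20/4 = 15 dB.
B reduces 6 dB more.

B, by 6 dB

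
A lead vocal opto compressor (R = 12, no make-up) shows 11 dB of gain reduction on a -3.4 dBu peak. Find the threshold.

Let T be the threshold. Output overshoot = (input overshoot)/R, so -14.4 − T = (-3.4 − T)/12.
12·(-14.4 − T) = -3.4 − T → 11·T = -172.8 − (-3.4) = -169.4.
T = -169.4/11 = -15.4 dBu.

-15.4 dBu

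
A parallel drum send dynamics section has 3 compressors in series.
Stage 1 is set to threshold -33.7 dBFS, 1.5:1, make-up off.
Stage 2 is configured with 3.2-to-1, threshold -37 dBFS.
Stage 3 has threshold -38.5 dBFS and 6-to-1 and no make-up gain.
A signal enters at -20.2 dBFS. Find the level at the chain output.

-37.609375 dBFS

Stage 1: overshoot 13.5 dB → 13.5/1.5 = 9 dB → -24.7 dBFS.
Stage 2: -24.7 dBFS is 12.3 dB over -37 dBFS; at 3.2:1 that becomes 3.84375 dB over, giving -33.15625 dBFS.
Stage 3: -33.15625 dBFS is 5.34375 dB over -38.5 dBFS; at 6:1 that becomes 0.890625 dB over, giving -37.609375 dBFS.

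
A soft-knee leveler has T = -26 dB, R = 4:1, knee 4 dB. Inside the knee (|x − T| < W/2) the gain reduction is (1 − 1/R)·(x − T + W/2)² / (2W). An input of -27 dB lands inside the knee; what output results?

-27.09375 dB

x − T + W/2 = -27 − (-26) + 2 = 1.
GR = (1 − 1/4) × 1² / 8 = 0.75 × 1 / 8 = 0.09375 dB.
Output = -27 − 0.09375 = -27.09375 dB.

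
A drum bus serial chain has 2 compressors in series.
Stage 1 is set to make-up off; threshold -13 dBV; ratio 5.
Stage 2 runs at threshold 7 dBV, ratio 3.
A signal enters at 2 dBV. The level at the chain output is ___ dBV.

Stage 1: 2 dBV is 15 dB over -13 dBV; at 5:1 that becomes 3 dB over, giving -10 dBV.
Stage 2: below threshold (-10 ≤ 7); passes unchanged; output -10 dBV.

-10 dBV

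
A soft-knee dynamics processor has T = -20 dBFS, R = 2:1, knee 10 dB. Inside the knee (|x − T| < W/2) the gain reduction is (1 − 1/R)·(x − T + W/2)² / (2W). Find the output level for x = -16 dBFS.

x − T + W/2 = -16 − (-20) + 5 = 9.
GR = (1 − 1/2) × 9² / 20 = 0.5 × 81 / 20 = 2.025 dB.
Output = -16 − 2.025 = -18.025 dBFS.

-18.025 dBFS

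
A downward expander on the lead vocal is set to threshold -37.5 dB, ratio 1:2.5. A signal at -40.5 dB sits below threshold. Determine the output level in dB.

-45 dB

The input is 3 dB below the -37.5 dB threshold.
A 1:2.5 expander multiplies undershoot by 2.5: 3 × 2.5 = 7.5 dB below threshold.
Output = -37.5 − 7.5 = -45 dB.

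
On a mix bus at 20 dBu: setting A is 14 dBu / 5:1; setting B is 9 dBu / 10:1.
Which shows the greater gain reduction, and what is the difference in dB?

A: overshoot 6 dB → output overshoot 1.2 dB → GR 4.8 dB.
B: overshoot 11 dB → output overshoot 1.1 dB → GR 9.9 dB.
Difference: 5.1 dB in favour of B.

B, by 5.1 dB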